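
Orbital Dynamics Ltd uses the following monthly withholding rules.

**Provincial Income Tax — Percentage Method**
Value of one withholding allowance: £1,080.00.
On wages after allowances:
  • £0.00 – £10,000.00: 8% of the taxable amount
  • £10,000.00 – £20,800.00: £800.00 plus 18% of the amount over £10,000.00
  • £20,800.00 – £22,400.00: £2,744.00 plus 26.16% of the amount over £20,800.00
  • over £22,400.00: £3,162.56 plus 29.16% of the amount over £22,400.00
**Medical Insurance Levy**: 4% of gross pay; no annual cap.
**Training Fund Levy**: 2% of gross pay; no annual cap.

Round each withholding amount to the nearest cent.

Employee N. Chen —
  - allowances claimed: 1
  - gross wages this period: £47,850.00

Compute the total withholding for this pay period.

£13,139.85

Provincial Income Tax: taxable = £47,850.00 − 1×£1,080.00 = £46,770.00
  £3,162.56 + 29.16% × (£46,770.00 − £22,400.00) = £3,162.56 + 29.16% × £24,370.00 = £10,268.85
Medical Insurance Levy: 4% × £47,850.00 = £1,914.00
Training Fund Levy: 2% × £47,850.00 = £957.00
Total: £10,268.85 + £1,914.00 + £957.00 = £13,139.85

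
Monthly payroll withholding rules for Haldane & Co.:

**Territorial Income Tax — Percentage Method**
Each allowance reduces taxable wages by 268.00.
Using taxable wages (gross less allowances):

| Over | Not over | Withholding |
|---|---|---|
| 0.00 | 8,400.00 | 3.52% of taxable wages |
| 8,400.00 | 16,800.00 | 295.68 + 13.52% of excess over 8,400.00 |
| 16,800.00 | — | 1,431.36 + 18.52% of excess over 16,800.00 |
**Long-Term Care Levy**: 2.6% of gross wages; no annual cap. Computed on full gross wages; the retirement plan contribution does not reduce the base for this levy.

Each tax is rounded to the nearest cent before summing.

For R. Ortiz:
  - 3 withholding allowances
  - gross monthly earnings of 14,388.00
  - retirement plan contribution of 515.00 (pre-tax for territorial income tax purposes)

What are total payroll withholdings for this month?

Territorial Income Tax: taxable = 14,388.00 − 515.00 − 3×268.00 = 13,069.00
  295.68 + 13.52% × (13,069.00 − 8,400.00) = 295.68 + 13.52% × 4,669.00 = 926.93
Long-Term Care Levy: 2.6% × 14,388.00 = 374.09
Total: 926.93 + 374.09 = 1,301.02

1,301.02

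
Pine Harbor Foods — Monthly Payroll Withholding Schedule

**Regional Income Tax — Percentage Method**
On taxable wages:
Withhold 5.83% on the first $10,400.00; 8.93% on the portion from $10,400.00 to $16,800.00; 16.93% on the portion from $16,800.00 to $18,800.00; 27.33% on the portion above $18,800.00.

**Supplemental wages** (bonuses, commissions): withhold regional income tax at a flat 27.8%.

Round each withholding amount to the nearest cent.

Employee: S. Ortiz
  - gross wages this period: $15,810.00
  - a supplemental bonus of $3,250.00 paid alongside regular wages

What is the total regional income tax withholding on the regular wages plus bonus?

Regional Income Tax: taxable = $15,810.00
  $606.32 + 8.93% × ($15,810.00 − $10,400.00) = $606.32 + 8.93% × $5,410.00 = $1,089.43
Supplemental (27.8% flat on bonus): 27.8% × $3,250.00 = $903.50
Total regional income tax: $1,089.43 + $903.50 = $1,992.93

$1,992.93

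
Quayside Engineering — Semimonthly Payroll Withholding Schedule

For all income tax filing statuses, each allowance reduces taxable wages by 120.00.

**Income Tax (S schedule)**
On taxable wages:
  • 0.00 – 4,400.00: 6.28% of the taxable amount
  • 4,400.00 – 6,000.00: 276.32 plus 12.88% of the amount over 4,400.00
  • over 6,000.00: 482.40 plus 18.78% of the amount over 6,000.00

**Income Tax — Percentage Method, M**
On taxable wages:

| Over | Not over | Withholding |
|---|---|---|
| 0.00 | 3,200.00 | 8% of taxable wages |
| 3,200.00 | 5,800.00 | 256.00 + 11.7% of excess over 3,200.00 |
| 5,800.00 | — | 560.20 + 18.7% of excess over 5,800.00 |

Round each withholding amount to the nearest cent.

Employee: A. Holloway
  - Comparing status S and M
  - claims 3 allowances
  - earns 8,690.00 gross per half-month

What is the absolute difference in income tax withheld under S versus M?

Income Tax (S): taxable = 8,690.00 − 3×120.00 = 8,330.00
  482.40 + 18.78% × (8,330.00 − 6,000.00) = 482.40 + 18.78% × 2,330.00 = 919.97
Income Tax (M): taxable = 8,690.00 − 3×120.00 = 8,330.00
  560.20 + 18.7% × (8,330.00 − 5,800.00) = 560.20 + 18.7% × 2,530.00 = 1,033.31
Difference: |919.97 − 1,033.31| = 113.34 (higher under M)

113.34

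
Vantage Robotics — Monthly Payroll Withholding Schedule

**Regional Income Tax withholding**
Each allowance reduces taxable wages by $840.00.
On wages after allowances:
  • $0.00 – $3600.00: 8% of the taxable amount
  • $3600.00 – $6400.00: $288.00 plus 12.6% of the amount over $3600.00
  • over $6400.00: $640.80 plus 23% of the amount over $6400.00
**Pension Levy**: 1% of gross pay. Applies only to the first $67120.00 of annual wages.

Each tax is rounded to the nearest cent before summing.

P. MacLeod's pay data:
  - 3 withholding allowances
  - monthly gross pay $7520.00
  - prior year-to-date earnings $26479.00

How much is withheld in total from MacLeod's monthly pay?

Regional Income Tax: taxable = $7520.00 − 3×$840.00 = $5000.00
  $288.00 + 12.6% × ($5000.00 − $3600.00) = $288.00 + 12.6% × $1400.00 = $464.40
Pension Levy: 1% × $7520.00 = $75.20
Total: $464.40 + $75.20 = $539.60

$539.60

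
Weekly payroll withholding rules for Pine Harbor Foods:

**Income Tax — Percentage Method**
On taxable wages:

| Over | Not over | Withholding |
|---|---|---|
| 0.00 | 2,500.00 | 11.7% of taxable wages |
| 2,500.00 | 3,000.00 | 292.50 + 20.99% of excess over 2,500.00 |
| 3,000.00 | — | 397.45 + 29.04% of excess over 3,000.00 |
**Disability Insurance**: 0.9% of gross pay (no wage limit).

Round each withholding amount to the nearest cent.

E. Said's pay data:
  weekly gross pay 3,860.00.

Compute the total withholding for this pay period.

Income Tax: taxable = 3,860.00
  397.45 + 29.04% × (3,860.00 − 3,000.00) = 397.45 + 29.04% × 860.00 = 647.19
Disability Insurance: 0.9% × 3,860.00 = 34.74
Total: 647.19 + 34.74 = 681.93

681.93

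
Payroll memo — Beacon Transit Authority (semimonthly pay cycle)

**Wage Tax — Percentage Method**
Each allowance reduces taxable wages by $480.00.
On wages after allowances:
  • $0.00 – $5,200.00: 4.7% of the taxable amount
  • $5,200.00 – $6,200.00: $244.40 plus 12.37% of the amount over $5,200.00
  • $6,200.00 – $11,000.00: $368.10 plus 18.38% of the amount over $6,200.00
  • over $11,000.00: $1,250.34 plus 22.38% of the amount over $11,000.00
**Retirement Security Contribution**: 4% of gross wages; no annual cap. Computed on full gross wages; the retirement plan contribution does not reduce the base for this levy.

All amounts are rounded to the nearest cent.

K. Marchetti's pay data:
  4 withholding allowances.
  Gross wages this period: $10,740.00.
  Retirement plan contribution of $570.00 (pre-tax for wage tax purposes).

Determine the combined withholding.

$1,174.49

Wage Tax: taxable = $10,740.00 − $570.00 − 4×$480.00 = $8,250.00
  $368.10 + 18.38% × ($8,250.00 − $6,200.00) = $368.10 + 18.38% × $2,050.00 = $744.89
Retirement Security Contribution: 4% × $10,740.00 = $429.60
Total: $744.89 + $429.60 = $1,174.49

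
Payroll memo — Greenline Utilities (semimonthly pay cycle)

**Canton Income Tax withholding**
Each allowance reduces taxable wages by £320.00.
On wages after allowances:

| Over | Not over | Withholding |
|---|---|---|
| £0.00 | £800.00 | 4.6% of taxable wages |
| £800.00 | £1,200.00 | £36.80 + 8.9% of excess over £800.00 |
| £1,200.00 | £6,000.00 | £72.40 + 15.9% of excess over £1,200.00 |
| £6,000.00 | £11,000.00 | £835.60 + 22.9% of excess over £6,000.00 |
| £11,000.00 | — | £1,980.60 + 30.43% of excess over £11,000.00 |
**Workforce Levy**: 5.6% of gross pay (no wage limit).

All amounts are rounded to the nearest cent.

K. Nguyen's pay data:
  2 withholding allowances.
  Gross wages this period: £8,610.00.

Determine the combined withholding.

Canton Income Tax: taxable = £8,610.00 − 2×£320.00 = £7,970.00
  £835.60 + 22.9% × (£7,970.00 − £6,000.00) = £835.60 + 22.9% × £1,970.00 = £1,286.73
Workforce Levy: 5.6% × £8,610.00 = £482.16
Total: £1,286.73 + £482.16 = £1,768.89

£1,768.89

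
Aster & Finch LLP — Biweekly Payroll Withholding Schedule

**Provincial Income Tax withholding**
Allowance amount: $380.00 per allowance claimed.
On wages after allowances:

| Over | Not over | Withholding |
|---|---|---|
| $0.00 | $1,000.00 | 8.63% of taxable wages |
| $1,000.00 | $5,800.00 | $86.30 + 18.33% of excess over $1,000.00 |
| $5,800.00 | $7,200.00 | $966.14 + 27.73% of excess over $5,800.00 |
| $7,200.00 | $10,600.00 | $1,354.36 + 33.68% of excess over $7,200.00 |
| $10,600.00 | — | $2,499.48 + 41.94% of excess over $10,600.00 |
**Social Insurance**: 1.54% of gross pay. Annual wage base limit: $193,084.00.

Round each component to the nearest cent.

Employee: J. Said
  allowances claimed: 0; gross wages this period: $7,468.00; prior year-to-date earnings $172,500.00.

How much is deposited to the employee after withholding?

$5,908.37

Provincial Income Tax: taxable = $7,468.00
  $1,354.36 + 33.68% × ($7,468.00 − $7,200.00) = $1,354.36 + 33.68% × $268.00 = $1,444.62
Social Insurance: 1.54% × $7,468.00 = $115.01
Total withheld: $1,444.62 + $115.01 = $1,559.63
Net pay: $7,468.00 − $1,559.63 = $5,908.37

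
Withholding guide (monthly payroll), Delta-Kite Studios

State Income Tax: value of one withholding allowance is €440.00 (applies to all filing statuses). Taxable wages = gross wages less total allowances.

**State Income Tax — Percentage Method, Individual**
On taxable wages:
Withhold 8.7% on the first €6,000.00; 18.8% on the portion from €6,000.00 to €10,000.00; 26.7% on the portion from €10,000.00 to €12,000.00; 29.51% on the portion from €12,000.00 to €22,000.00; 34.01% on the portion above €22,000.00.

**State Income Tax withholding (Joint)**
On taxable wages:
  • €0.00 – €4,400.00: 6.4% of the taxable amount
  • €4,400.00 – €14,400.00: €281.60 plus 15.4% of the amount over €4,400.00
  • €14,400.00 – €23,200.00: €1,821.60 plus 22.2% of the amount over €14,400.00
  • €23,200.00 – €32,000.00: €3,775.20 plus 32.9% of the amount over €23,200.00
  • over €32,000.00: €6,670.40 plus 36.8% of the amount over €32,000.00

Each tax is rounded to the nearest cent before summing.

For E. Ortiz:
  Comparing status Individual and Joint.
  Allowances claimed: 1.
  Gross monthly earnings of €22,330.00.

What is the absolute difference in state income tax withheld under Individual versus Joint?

€1,242.16

State Income Tax (Individual): taxable = €22,330.00 − 1×€440.00 = €21,890.00
  €1,808.00 + 29.51% × (€21,890.00 − €12,000.00) = €1,808.00 + 29.51% × €9,890.00 = €4,726.54
State Income Tax (Joint): taxable = €22,330.00 − 1×€440.00 = €21,890.00
  €1,821.60 + 22.2% × (€21,890.00 − €14,400.00) = €1,821.60 + 22.2% × €7,490.00 = €3,484.38
Difference: |€4,726.54 − €3,484.38| = €1,242.16 (higher under Individual)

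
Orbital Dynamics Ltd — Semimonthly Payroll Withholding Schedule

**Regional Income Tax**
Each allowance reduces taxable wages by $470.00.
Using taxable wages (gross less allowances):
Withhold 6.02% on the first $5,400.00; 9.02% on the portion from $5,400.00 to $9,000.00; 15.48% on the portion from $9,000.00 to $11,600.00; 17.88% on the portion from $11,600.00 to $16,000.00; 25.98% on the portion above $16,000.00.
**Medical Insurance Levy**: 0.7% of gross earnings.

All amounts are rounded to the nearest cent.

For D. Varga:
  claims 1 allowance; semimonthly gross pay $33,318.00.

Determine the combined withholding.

Regional Income Tax: taxable = $33,318.00 − 1×$470.00 = $32,848.00
  $1,839.00 + 25.98% × ($32,848.00 − $16,000.00) = $1,839.00 + 25.98% × $16,848.00 = $6,216.11
Medical Insurance Levy: 0.7% × $33,318.00 = $233.23
Total: $6,216.11 + $233.23 = $6,449.34

$6,449.34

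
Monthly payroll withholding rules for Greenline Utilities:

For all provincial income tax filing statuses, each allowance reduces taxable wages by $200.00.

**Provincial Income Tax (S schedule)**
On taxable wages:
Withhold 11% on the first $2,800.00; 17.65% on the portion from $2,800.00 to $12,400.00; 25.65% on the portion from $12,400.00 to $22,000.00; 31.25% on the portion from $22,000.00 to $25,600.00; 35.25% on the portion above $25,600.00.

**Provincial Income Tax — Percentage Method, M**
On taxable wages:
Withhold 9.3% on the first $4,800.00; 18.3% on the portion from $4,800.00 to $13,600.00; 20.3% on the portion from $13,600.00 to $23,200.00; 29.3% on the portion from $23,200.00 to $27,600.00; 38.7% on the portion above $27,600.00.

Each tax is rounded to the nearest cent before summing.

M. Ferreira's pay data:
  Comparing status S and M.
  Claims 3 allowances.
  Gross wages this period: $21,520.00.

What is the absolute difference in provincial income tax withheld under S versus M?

$645.02

Provincial Income Tax (S): taxable = $21,520.00 − 3×$200.00 = $20,920.00
  $2,002.40 + 25.65% × ($20,920.00 − $12,400.00) = $2,002.40 + 25.65% × $8,520.00 = $4,187.78
Provincial Income Tax (M): taxable = $21,520.00 − 3×$200.00 = $20,920.00
  $2,056.80 + 20.3% × ($20,920.00 − $13,600.00) = $2,056.80 + 20.3% × $7,320.00 = $3,542.76
Difference: |$4,187.78 − $3,542.76| = $645.02 (higher under S)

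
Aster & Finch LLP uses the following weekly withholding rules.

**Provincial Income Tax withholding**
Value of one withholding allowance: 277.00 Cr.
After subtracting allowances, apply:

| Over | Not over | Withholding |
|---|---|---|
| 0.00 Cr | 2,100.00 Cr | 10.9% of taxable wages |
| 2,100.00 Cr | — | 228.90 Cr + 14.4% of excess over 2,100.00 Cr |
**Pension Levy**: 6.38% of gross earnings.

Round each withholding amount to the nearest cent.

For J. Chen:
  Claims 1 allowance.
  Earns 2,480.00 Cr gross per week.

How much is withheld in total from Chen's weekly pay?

401.95 Cr

Provincial Income Tax: taxable = 2,480.00 Cr − 1×277.00 Cr = 2,203.00 Cr
  228.90 Cr + 14.4% × (2,203.00 Cr − 2,100.00 Cr) = 228.90 Cr + 14.4% × 103.00 Cr = 243.73 Cr
Pension Levy: 6.38% × 2,480.00 Cr = 158.22 Cr
Total: 243.73 Cr + 158.22 Cr = 401.95 Cr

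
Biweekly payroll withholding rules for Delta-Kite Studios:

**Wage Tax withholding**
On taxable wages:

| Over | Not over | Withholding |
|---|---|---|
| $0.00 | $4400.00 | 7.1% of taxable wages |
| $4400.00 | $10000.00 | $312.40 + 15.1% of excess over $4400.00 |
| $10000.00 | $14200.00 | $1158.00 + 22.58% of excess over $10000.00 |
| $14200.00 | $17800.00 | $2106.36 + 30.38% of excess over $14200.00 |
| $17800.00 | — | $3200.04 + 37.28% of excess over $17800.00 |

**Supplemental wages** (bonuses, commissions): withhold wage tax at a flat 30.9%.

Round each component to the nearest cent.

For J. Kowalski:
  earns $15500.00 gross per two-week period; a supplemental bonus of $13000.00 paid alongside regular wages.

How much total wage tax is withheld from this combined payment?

$6518.30

Wage Tax: taxable = $15500.00
  $2106.36 + 30.38% × ($15500.00 − $14200.00) = $2106.36 + 30.38% × $1300.00 = $2501.30
Supplemental (30.9% flat on bonus): 30.9% × $13000.00 = $4017.00
Total wage tax: $2501.30 + $4017.00 = $6518.30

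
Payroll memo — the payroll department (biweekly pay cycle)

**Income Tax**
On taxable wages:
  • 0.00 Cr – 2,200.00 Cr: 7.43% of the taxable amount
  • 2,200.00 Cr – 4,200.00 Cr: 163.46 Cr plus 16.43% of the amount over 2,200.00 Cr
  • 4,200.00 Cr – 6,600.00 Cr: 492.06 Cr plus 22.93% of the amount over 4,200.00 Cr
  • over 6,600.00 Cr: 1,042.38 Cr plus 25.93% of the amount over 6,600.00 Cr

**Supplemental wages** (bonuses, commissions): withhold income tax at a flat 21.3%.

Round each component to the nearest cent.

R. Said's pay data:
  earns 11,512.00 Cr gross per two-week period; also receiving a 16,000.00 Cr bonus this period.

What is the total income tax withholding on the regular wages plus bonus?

Income Tax: taxable = 11,512.00 Cr
  1,042.38 Cr + 25.93% × (11,512.00 Cr − 6,600.00 Cr) = 1,042.38 Cr + 25.93% × 4,912.00 Cr = 2,316.06 Cr
Supplemental (21.3% flat on bonus): 21.3% × 16,000.00 Cr = 3,408.00 Cr
Total income tax: 2,316.06 Cr + 3,408.00 Cr = 5,724.06 Cr

5,724.06 Cr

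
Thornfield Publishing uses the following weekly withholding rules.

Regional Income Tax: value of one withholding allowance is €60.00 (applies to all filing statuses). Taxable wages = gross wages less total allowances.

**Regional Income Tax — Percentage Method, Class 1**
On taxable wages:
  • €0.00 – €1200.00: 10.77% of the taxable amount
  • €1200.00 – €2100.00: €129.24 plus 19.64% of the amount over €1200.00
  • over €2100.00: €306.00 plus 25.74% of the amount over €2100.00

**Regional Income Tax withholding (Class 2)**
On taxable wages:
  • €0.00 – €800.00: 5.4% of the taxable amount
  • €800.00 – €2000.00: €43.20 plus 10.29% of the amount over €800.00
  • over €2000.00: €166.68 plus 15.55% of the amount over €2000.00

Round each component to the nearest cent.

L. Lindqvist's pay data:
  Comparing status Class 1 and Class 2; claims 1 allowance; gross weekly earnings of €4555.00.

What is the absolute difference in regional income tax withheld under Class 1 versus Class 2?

€367.82

Regional Income Tax (Class 1): taxable = €4555.00 − 1×€60.00 = €4495.00
  €306.00 + 25.74% × (€4495.00 − €2100.00) = €306.00 + 25.74% × €2395.00 = €922.47
Regional Income Tax (Class 2): taxable = €4555.00 − 1×€60.00 = €4495.00
  €166.68 + 15.55% × (€4495.00 − €2000.00) = €166.68 + 15.55% × €2495.00 = €554.65
Difference: |€922.47 − €554.65| = €367.82 (higher under Class 1)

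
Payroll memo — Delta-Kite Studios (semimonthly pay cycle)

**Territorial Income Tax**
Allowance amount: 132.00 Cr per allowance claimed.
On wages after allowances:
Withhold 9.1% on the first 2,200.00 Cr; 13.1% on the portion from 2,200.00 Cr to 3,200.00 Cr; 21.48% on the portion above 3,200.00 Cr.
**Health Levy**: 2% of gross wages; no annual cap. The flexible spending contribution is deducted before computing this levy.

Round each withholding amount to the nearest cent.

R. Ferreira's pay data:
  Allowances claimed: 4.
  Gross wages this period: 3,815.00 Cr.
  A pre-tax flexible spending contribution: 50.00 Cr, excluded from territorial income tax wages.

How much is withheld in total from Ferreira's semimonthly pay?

414.45 Cr

Territorial Income Tax: taxable = 3,815.00 Cr − 50.00 Cr − 4×132.00 Cr = 3,237.00 Cr
  331.20 Cr + 21.48% × (3,237.00 Cr − 3,200.00 Cr) = 331.20 Cr + 21.48% × 37.00 Cr = 339.15 Cr
Health Levy: 2% × 3,765.00 Cr = 75.30 Cr
Total: 339.15 Cr + 75.30 Cr = 414.45 Cr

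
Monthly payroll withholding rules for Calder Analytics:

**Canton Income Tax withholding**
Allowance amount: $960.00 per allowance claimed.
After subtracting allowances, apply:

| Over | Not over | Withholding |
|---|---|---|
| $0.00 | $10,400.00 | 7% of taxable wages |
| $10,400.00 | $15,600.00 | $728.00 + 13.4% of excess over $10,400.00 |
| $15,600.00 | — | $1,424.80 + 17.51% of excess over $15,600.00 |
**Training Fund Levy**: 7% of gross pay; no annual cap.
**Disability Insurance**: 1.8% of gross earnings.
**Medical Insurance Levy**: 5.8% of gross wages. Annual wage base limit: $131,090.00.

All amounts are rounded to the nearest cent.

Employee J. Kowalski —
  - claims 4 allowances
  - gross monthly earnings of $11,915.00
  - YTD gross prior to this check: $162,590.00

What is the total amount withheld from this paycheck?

$1,613.77

Canton Income Tax: taxable = $11,915.00 − 4×$960.00 = $8,075.00
  7% × $8,075.00 = $565.25
Training Fund Levy: 7% × $11,915.00 = $834.05
Disability Insurance: 1.8% × $11,915.00 = $214.47
Medical Insurance Levy: YTD $162,590.00 ≥ cap $131,090.00 → $0.00
Total: $565.25 + $834.05 + $214.47 + $0.00 = $1,613.77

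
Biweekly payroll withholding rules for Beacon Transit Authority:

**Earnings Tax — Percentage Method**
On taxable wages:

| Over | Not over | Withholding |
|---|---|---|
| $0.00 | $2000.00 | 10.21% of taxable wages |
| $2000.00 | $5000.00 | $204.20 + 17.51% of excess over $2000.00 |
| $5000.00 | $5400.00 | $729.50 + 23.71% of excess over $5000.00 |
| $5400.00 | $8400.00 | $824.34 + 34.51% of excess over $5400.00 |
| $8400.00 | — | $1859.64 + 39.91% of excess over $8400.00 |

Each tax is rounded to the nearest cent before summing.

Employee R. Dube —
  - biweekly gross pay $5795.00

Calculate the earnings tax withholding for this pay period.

$960.65

Earnings Tax: taxable = $5795.00
  $824.34 + 34.51% × ($5795.00 − $5400.00) = $824.34 + 34.51% × $395.00 = $960.65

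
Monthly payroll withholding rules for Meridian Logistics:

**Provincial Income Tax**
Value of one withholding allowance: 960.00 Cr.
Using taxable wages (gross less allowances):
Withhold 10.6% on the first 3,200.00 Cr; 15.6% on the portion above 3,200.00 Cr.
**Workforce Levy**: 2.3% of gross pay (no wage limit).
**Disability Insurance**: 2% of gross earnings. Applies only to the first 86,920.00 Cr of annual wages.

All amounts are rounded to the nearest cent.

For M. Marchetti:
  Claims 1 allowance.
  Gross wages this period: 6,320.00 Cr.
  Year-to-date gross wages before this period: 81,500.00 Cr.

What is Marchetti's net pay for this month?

Provincial Income Tax: taxable = 6,320.00 Cr − 1×960.00 Cr = 5,360.00 Cr
  339.20 Cr + 15.6% × (5,360.00 Cr − 3,200.00 Cr) = 339.20 Cr + 15.6% × 2,160.00 Cr = 676.16 Cr
Workforce Levy: 2.3% × 6,320.00 Cr = 145.36 Cr
Disability Insurance: cap 86,920.00 Cr − YTD 81,500.00 Cr = 5,420.00 Cr subject; 2% × 5,420.00 Cr = 108.40 Cr
Total withheld: 676.16 Cr + 145.36 Cr + 108.40 Cr = 929.92 Cr
Net pay: 6,320.00 Cr − 929.92 Cr = 5,390.08 Cr

5,390.08 Cr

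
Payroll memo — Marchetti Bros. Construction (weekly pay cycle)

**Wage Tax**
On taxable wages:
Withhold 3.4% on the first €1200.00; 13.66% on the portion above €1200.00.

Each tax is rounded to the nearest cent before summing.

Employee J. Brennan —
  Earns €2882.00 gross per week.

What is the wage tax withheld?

Wage Tax: taxable = €2882.00
  €40.80 + 13.66% × (€2882.00 − €1200.00) = €40.80 + 13.66% × €1682.00 = €270.56

€270.56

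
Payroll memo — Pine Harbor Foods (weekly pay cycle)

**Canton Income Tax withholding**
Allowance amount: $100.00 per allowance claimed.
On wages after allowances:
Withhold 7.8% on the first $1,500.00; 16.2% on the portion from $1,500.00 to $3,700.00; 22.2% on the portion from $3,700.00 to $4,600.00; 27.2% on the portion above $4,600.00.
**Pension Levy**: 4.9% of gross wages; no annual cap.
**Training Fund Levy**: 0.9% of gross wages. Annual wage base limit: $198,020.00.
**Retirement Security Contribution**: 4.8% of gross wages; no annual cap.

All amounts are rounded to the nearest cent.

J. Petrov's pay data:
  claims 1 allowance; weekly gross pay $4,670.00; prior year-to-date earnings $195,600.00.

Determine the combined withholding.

$1,141.31

Canton Income Tax: taxable = $4,670.00 − 1×$100.00 = $4,570.00
  $473.40 + 22.2% × ($4,570.00 − $3,700.00) = $473.40 + 22.2% × $870.00 = $666.54
Pension Levy: 4.9% × $4,670.00 = $228.83
Training Fund Levy: cap $198,020.00 − YTD $195,600.00 = $2,420.00 subject; 0.9% × $2,420.00 = $21.78
Retirement Security Contribution: 4.8% × $4,670.00 = $224.16
Total: $666.54 + $228.83 + $21.78 + $224.16 = $1,141.31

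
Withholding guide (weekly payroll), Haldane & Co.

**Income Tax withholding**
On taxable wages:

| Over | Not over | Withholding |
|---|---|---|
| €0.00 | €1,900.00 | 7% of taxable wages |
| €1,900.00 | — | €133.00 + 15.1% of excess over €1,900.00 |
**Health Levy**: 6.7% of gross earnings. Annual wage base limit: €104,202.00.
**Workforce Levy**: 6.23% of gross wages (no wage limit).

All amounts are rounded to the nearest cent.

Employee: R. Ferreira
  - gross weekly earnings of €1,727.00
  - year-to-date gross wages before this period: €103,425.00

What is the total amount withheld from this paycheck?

€280.54

Income Tax: taxable = €1,727.00
  7% × €1,727.00 = €120.89
Health Levy: cap €104,202.00 − YTD €103,425.00 = €777.00 subject; 6.7% × €777.00 = €52.06
Workforce Levy: 6.23% × €1,727.00 = €107.59
Total: €120.89 + €52.06 + €107.59 = €280.54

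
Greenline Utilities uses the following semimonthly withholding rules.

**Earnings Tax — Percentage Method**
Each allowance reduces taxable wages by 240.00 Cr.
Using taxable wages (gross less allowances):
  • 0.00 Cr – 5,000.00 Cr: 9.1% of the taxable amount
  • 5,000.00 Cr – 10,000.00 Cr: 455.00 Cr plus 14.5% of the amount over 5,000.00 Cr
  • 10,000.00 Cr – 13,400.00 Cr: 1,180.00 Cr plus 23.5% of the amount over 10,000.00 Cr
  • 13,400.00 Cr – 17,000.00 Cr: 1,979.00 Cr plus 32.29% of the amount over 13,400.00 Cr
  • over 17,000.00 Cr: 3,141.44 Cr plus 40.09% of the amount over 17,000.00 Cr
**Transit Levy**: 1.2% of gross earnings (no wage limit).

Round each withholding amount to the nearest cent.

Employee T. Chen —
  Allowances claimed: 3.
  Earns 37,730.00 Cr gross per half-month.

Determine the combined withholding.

Earnings Tax: taxable = 37,730.00 Cr − 3×240.00 Cr = 37,010.00 Cr
  3,141.44 Cr + 40.09% × (37,010.00 Cr − 17,000.00 Cr) = 3,141.44 Cr + 40.09% × 20,010.00 Cr = 11,163.45 Cr
Transit Levy: 1.2% × 37,730.00 Cr = 452.76 Cr
Total: 11,163.45 Cr + 452.76 Cr = 11,616.21 Cr

11,616.21 Cr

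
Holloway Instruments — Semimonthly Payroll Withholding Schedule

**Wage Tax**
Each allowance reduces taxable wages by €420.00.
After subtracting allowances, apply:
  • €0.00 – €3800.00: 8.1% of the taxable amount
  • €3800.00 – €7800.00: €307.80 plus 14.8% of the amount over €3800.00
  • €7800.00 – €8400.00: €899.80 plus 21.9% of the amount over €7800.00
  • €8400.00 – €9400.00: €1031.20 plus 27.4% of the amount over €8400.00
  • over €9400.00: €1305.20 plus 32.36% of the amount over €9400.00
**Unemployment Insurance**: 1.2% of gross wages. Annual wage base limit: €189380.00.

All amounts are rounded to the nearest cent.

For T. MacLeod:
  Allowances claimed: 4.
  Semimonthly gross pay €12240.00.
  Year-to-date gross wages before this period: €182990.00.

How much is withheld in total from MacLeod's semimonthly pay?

€1757.26

Wage Tax: taxable = €12240.00 − 4×€420.00 = €10560.00
  €1305.20 + 32.36% × (€10560.00 − €9400.00) = €1305.20 + 32.36% × €1160.00 = €1680.58
Unemployment Insurance: cap €189380.00 − YTD €182990.00 = €6390.00 subject; 1.2% × €6390.00 = €76.68
Total: €1680.58 + €76.68 = €1757.26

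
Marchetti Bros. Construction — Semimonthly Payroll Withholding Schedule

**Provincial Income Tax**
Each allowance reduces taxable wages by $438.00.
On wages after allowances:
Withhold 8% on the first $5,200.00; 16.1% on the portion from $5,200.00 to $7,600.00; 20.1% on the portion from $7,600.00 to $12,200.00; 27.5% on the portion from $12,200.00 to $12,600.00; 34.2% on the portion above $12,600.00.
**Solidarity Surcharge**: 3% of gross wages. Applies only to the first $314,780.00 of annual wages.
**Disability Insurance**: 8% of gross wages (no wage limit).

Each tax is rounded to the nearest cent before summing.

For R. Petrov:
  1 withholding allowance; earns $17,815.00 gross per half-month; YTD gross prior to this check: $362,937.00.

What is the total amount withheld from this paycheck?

Provincial Income Tax: taxable = $17,815.00 − 1×$438.00 = $17,377.00
  $1,837.00 + 34.2% × ($17,377.00 − $12,600.00) = $1,837.00 + 34.2% × $4,777.00 = $3,470.73
Solidarity Surcharge: YTD $362,937.00 ≥ cap $314,780.00 → $0.00
Disability Insurance: 8% × $17,815.00 = $1,425.20
Total: $3,470.73 + $0.00 + $1,425.20 = $4,895.93

$4,895.93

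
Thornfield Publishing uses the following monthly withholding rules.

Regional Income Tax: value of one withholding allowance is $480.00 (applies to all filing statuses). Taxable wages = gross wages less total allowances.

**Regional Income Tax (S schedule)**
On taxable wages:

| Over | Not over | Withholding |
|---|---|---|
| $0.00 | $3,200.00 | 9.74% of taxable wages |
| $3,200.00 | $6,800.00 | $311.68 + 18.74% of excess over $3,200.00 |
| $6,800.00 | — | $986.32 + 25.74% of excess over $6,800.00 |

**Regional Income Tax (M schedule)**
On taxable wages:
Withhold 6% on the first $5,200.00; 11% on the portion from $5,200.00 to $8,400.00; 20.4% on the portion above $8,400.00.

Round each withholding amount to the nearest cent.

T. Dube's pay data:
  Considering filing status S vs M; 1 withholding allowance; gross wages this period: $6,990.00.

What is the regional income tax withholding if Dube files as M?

Regional Income Tax (M): taxable = $6,990.00 − 1×$480.00 = $6,510.00
  $312.00 + 11% × ($6,510.00 − $5,200.00) = $312.00 + 11% × $1,310.00 = $456.10

$456.10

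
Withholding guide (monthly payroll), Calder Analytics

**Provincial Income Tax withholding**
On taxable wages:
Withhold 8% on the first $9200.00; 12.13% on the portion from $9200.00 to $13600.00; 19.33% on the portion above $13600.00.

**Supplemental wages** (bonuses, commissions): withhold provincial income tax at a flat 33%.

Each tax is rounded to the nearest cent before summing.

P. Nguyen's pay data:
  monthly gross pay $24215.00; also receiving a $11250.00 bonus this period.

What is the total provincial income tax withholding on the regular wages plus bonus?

Provincial Income Tax: taxable = $24215.00
  $1269.72 + 19.33% × ($24215.00 − $13600.00) = $1269.72 + 19.33% × $10615.00 = $3321.60
Supplemental (33% flat on bonus): 33% × $11250.00 = $3712.50
Total provincial income tax: $3321.60 + $3712.50 = $7034.10

$7034.10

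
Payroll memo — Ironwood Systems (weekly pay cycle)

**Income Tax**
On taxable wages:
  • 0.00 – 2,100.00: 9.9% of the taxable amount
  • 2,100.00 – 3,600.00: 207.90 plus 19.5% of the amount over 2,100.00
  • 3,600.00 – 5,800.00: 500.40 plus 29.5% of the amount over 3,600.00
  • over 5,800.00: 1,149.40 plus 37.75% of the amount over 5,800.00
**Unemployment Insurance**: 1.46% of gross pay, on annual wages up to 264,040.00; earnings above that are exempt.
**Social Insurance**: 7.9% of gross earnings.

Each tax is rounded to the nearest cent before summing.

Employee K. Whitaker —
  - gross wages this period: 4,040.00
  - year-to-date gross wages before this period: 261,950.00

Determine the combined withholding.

Income Tax: taxable = 4,040.00
  500.40 + 29.5% × (4,040.00 − 3,600.00) = 500.40 + 29.5% × 440.00 = 630.20
Unemployment Insurance: cap 264,040.00 − YTD 261,950.00 = 2,090.00 subject; 1.46% × 2,090.00 = 30.51
Social Insurance: 7.9% × 4,040.00 = 319.16
Total: 630.20 + 30.51 + 319.16 = 979.87

979.87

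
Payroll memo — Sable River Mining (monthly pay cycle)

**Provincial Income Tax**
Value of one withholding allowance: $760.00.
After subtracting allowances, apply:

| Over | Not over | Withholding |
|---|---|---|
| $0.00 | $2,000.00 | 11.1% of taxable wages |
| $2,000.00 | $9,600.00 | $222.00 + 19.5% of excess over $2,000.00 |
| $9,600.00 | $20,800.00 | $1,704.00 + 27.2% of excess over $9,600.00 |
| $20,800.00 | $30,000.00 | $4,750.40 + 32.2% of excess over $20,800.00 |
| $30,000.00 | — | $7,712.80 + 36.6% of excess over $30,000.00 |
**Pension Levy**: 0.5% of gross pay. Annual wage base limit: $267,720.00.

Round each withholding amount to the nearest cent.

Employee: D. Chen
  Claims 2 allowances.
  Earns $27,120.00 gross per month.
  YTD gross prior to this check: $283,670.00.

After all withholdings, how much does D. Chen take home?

Provincial Income Tax: taxable = $27,120.00 − 2×$760.00 = $25,600.00
  $4,750.40 + 32.2% × ($25,600.00 − $20,800.00) = $4,750.40 + 32.2% × $4,800.00 = $6,296.00
Pension Levy: YTD $283,670.00 ≥ cap $267,720.00 → $0.00
Total withheld: $6,296.00 + $0.00 = $6,296.00
Net pay: $27,120.00 − $6,296.00 = $20,824.00

$20,824.00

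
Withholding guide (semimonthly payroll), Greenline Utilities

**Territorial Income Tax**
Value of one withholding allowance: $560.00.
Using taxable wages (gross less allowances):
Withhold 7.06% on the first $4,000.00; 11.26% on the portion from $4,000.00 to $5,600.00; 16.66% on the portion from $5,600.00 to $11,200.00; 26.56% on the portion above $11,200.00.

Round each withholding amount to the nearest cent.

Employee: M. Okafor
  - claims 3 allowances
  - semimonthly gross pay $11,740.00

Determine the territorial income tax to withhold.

Territorial Income Tax: taxable = $11,740.00 − 3×$560.00 = $10,060.00
  $462.56 + 16.66% × ($10,060.00 − $5,600.00) = $462.56 + 16.66% × $4,460.00 = $1,205.60

$1,205.60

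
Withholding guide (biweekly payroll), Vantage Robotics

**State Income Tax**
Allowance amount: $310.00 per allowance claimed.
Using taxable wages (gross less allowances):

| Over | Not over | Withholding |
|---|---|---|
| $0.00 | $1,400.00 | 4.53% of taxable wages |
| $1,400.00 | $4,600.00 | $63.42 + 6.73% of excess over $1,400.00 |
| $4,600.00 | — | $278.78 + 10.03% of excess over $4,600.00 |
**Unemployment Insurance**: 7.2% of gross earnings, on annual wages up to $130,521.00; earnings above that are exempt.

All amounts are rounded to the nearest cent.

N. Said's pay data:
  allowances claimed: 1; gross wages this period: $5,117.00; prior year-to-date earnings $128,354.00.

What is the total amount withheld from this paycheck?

$455.56

State Income Tax: taxable = $5,117.00 − 1×$310.00 = $4,807.00
  $278.78 + 10.03% × ($4,807.00 − $4,600.00) = $278.78 + 10.03% × $207.00 = $299.54
Unemployment Insurance: cap $130,521.00 − YTD $128,354.00 = $2,167.00 subject; 7.2% × $2,167.00 = $156.02
Total: $299.54 + $156.02 = $455.56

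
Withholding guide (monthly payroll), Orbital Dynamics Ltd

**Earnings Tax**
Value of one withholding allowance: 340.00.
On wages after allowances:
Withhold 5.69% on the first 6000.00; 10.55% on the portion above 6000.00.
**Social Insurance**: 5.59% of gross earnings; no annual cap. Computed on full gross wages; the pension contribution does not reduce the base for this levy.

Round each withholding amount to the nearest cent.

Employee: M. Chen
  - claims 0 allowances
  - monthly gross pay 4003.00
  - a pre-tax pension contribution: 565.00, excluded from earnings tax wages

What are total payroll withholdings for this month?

Earnings Tax: taxable = 4003.00 − 565.00 = 3438.00
  5.69% × 3438.00 = 195.62
Social Insurance: 5.59% × 4003.00 = 223.77
Total: 195.62 + 223.77 = 419.39

419.39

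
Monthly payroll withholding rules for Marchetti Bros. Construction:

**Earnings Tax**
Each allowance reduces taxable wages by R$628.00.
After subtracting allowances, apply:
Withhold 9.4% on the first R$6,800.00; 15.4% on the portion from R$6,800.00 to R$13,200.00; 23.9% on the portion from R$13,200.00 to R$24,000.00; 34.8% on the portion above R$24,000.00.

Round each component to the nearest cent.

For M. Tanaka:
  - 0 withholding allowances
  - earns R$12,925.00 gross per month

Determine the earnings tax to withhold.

R$1,582.45

Earnings Tax: taxable = R$12,925.00
  R$639.20 + 15.4% × (R$12,925.00 − R$6,800.00) = R$639.20 + 15.4% × R$6,125.00 = R$1,582.45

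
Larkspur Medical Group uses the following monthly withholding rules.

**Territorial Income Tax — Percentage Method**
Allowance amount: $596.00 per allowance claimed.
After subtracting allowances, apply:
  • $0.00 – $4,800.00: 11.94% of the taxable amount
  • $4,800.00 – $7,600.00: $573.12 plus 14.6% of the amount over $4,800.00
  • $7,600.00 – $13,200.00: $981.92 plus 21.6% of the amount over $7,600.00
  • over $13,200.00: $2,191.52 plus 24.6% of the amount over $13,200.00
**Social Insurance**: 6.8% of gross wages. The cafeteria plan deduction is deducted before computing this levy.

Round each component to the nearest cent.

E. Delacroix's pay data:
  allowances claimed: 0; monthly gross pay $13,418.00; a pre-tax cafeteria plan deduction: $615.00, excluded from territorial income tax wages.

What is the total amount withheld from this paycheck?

Territorial Income Tax: taxable = $13,418.00 − $615.00 = $12,803.00
  $981.92 + 21.6% × ($12,803.00 − $7,600.00) = $981.92 + 21.6% × $5,203.00 = $2,105.77
Social Insurance: 6.8% × $12,803.00 = $870.60
Total: $2,105.77 + $870.60 = $2,976.37

$2,976.37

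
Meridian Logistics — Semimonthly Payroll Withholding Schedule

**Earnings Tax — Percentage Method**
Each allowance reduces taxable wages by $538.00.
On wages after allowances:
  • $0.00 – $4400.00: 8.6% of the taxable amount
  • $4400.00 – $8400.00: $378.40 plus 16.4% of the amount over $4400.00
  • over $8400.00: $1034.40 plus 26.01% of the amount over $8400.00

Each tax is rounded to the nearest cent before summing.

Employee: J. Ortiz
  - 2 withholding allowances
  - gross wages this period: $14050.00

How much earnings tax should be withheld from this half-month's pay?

$2224.10

Earnings Tax: taxable = $14050.00 − 2×$538.00 = $12974.00
  $1034.40 + 26.01% × ($12974.00 − $8400.00) = $1034.40 + 26.01% × $4574.00 = $2224.10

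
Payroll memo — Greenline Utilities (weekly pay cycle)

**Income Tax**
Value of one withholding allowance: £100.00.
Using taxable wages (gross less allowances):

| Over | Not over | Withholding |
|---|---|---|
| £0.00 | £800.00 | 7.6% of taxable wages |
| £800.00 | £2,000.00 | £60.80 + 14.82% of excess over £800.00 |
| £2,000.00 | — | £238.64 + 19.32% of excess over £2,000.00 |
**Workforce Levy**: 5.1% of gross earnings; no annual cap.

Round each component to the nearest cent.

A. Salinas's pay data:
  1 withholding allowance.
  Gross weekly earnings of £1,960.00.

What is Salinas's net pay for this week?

Income Tax: taxable = £1,960.00 − 1×£100.00 = £1,860.00
  £60.80 + 14.82% × (£1,860.00 − £800.00) = £60.80 + 14.82% × £1,060.00 = £217.89
Workforce Levy: 5.1% × £1,960.00 = £99.96
Total withheld: £217.89 + £99.96 = £317.85
Net pay: £1,960.00 − £317.85 = £1,642.15

£1,642.15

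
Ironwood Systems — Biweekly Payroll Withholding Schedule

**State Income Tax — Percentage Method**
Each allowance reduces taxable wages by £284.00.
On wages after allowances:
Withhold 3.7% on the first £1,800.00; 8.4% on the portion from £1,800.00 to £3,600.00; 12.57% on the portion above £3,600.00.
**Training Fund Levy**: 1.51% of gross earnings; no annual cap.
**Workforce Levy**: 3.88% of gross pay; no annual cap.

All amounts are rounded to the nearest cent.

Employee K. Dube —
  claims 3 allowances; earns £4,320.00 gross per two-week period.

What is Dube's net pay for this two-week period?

State Income Tax: taxable = £4,320.00 − 3×£284.00 = £3,468.00
  £66.60 + 8.4% × (£3,468.00 − £1,800.00) = £66.60 + 8.4% × £1,668.00 = £206.71
Training Fund Levy: 1.51% × £4,320.00 = £65.23
Workforce Levy: 3.88% × £4,320.00 = £167.62
Total withheld: £206.71 + £65.23 + £167.62 = £439.56
Net pay: £4,320.00 − £439.56 = £3,880.44

£3,880.44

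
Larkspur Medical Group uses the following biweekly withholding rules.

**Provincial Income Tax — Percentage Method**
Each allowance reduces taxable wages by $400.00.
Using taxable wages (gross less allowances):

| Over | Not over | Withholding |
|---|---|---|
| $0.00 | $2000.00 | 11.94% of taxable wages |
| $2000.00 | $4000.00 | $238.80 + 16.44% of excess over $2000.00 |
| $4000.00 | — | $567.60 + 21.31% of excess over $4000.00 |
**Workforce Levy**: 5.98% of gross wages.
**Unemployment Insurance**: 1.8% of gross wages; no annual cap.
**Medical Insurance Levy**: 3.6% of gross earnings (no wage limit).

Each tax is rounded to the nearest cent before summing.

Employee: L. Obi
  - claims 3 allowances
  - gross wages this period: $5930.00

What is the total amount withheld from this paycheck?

$1397.99

Provincial Income Tax: taxable = $5930.00 − 3×$400.00 = $4730.00
  $567.60 + 21.31% × ($4730.00 − $4000.00) = $567.60 + 21.31% × $730.00 = $723.16
Workforce Levy: 5.98% × $5930.00 = $354.61
Unemployment Insurance: 1.8% × $5930.00 = $106.74
Medical Insurance Levy: 3.6% × $5930.00 = $213.48
Total: $723.16 + $354.61 + $106.74 + $213.48 = $1397.99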